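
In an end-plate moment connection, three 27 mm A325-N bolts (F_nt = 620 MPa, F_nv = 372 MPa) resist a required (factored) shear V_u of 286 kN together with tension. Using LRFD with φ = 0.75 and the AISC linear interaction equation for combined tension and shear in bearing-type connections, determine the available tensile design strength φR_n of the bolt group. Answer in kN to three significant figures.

562 kN

A_b = π·27²/4 = 572.6 mm²; f_rv = 286 × 1000 / (3 × 572.6) = 166.5 MPa.
F'_nt = 1.3 F_nt − (F_nt / φF_nv) f_rv = 1.3·620 − (620/(0.75·372))·166.5 = 436 MPa, capped at F_nt → F'_nt = 436 MPa.
R_n = F'_nt · A_b · n = 436 × 572.6 × 3 / 1000 = 748.9 kN.
Design strength φR_n = 0.75 × 748.9 = 562 kN.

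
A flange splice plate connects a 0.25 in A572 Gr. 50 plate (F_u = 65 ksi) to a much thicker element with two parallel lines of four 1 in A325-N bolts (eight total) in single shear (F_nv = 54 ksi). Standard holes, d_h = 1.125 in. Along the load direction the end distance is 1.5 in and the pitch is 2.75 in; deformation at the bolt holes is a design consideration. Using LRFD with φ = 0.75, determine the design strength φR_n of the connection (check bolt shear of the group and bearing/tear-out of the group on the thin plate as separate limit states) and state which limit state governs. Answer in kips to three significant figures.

170 kips (bearing governs)

Bolt shear: A_b = π·1²/4 = 0.7854 in²; R_n = 54 × 0.7854 × 8 × 1 = 339.3 kips → 0.75 × 339.3 = 254 kips.
Bearing (1.2 l_c t F_u ≤ 2.4 d t F_u): upper limit = 2.4·1·0.25·65 = 39 kips.
  Edge l_c = 1.5 − 1.125/2 = 0.9375 → r_n = 18.28 kips; interior l_c = 2.75 − 1.125 = 1.625 → r_n = 31.69 kips.
  R_n,bearing = 2·18.28 + 6·31.69 = 226.7 kips → 0.75 × 226.7 = 170 kips.
Bearing governs: 170 kips.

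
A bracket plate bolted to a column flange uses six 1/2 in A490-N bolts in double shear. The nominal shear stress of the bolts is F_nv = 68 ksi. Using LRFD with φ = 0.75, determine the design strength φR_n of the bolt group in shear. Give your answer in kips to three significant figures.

120 kips

A_b = π × 0.5² / 4 = 0.1963 in².
R_n = F_nv · A_b · n · n_s = 68 × 0.1963 × 6 × 2 = 160.2 kips.
Design strength φR_n = 0.75 × 160.2 = 120 kips.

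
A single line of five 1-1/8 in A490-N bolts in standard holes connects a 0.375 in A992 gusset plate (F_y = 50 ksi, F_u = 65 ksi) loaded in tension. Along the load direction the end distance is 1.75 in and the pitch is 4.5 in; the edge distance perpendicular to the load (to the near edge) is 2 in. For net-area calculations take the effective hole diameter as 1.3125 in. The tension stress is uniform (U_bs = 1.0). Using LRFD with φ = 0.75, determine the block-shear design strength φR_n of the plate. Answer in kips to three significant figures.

176 kips

Shear plane L_v = 1.75 + 4·4.5 = 19.75 in; A_gv = 19.75 × 0.375 = 7.406 in².
A_nv = (19.75 − 4.5·1.3125) × 0.375 = 5.191 in².
A_nt = (2 − 0.5·1.3125) × 0.375 = 0.5039 in².
0.6 F_u A_nv = 202.5 kips; 0.6 F_y A_gv = 222.2 kips → shear rupture governs the shear term.
R_n = 202.5 + 1.0 × 65 × 0.5039 = 235.2 kips.
Design strength φR_n = 0.75 × 235.2 = 176 kips.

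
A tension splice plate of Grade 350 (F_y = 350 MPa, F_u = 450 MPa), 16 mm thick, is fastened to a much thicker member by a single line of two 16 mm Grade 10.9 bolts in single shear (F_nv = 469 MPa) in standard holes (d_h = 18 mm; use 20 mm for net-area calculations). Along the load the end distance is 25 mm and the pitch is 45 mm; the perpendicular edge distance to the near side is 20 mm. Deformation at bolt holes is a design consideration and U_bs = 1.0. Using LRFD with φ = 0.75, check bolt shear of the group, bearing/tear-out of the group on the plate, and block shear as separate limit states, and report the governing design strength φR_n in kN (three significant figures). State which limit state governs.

Bolt shear: A_b = π·16²/4 = 201.1 mm²; R_n = 469 × 201.1 × 2 × 1 / 1000 = 188.6 kN → 0.75 × 188.6 = 141 kN.
Bearing: edge l_c = 16, r_n = 138.2 kN; interior l_c = 27, r_n = 233.3 kN; R_n = 138.2 + 1·233.3 = 371.5 kN → 279 kN.
Block shear: A_gv = 1120, A_nv = 640, A_nt = 160 mm²; R_n = min(0.6F_uA_nv, 0.6F_yA_gv) + U_bs·F_u·A_nt = 244.8 kN → 184 kN.
Bolt shear governs: 141 kN.

141 kN (bolt shear governs)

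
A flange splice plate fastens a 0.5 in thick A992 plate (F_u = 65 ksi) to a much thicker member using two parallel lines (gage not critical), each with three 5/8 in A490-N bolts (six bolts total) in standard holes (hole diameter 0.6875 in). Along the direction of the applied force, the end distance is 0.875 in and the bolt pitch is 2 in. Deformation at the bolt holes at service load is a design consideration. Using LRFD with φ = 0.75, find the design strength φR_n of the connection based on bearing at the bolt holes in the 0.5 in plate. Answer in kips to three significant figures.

Per bolt r_n = 1.2 l_c t F_u ≤ 2.4 d t F_u; upper limit = 2.4 × 0.625 × 0.5 × 65 = 48.75 kips.
Edge bolt: l_c = 0.875 − 0.6875/2 = 0.5312 in → 1.2 × 0.5312 × 0.5 × 65 = 20.72 → r_n = 20.72 kips.
Interior bolts: l_c = 2 − 0.6875 = 1.312 in → 1.2 × 1.312 × 0.5 × 65 = 51.19 → r_n = 48.75 kips.
R_n = 2 × 20.72 + 4 × 48.75 = 236.4 kips.
Design strength φR_n = 0.75 × 236.4 = 177 kips.

177 kips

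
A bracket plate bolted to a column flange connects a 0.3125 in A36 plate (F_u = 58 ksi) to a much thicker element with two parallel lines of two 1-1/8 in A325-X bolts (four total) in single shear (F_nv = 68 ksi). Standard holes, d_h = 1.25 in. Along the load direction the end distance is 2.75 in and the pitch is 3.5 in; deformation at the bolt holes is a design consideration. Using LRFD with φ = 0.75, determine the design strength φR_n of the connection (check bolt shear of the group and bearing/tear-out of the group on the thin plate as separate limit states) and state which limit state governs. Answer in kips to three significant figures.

143 kips (bearing governs)

Bolt shear: A_b = π·1.125²/4 = 0.994 in²; R_n = 68 × 0.994 × 4 × 1 = 270.4 kips → 0.75 × 270.4 = 203 kips.
Bearing (1.2 l_c t F_u ≤ 2.4 d t F_u): upper limit = 2.4·1.125·0.3125·58 = 48.94 kips.
  Edge l_c = 2.75 − 1.25/2 = 2.125 → r_n = 46.22 kips; interior l_c = 3.5 − 1.25 = 2.25 → r_n = 48.94 kips.
  R_n,bearing = 2·46.22 + 2·48.94 = 190.3 kips → 0.75 × 190.3 = 143 kips.
Bearing governs: 143 kips.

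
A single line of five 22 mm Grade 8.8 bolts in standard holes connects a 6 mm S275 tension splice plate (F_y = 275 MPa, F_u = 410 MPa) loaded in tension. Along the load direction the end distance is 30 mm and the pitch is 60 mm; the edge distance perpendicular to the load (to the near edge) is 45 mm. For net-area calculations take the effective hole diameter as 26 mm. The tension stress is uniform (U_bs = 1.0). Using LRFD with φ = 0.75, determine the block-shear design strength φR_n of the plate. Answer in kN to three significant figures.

Shear plane L_v = 30 + 4·60 = 270 mm; A_gv = 270 × 6 = 1620 mm².
A_nv = (270 − 4.5·26) × 6 = 918 mm².
A_nt = (45 − 0.5·26) × 6 = 192 mm².
0.6 F_u A_nv = 225.8 kN; 0.6 F_y A_gv = 267.3 kN → shear rupture governs the shear term.
R_n = 225.8 + 1.0 × 410 × 192 / 1000 = 304.5 kN.
Design strength φR_n = 0.75 × 304.5 = 228 kN.

228 kN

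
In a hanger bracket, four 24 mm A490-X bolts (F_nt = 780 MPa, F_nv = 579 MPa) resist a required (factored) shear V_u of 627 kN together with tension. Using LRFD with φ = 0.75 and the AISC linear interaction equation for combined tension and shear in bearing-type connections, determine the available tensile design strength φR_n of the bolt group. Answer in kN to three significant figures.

532 kN

A_b = π·24²/4 = 452.4 mm²; f_rv = 627 × 1000 / (4 × 452.4) = 346.5 MPa.
F'_nt = 1.3 F_nt − (F_nt / φF_nv) f_rv = 1.3·780 − (780/(0.75·579))·346.5 = 391.6 MPa, capped at F_nt → F'_nt = 391.6 MPa.
R_n = F'_nt · A_b · n = 391.6 × 452.4 × 4 / 1000 = 708.7 kN.
Design strength φR_n = 0.75 × 708.7 = 532 kN.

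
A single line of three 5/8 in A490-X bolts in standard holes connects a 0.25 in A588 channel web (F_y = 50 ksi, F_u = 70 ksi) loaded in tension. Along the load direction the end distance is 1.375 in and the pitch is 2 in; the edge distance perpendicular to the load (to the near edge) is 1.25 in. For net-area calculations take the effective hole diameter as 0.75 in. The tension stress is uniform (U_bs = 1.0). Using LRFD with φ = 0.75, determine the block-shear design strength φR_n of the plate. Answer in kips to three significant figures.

Shear plane L_v = 1.375 + 2·2 = 5.375 in; A_gv = 5.375 × 0.25 = 1.344 in².
A_nv = (5.375 − 2.5·0.75) × 0.25 = 0.875 in².
A_nt = (1.25 − 0.5·0.75) × 0.25 = 0.2188 in².
0.6 F_u A_nv = 36.75 kips; 0.6 F_y A_gv = 40.31 kips → shear rupture governs the shear term.
R_n = 36.75 + 1.0 × 70 × 0.2188 = 52.06 kips.
Design strength φR_n = 0.75 × 52.06 = 39 kips.

39 kips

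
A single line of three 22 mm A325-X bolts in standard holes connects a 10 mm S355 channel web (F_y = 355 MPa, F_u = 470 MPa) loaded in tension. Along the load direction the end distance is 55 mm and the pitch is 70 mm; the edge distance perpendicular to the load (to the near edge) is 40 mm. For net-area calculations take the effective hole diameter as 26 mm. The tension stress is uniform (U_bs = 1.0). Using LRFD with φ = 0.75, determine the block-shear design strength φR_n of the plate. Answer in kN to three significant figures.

Shear plane L_v = 55 + 2·70 = 195 mm; A_gv = 195 × 10 = 1950 mm².
A_nv = (195 − 2.5·26) × 10 = 1300 mm².
A_nt = (40 − 0.5·26) × 10 = 270 mm².
0.6 F_u A_nv = 366.6 kN; 0.6 F_y A_gv = 415.4 kN → shear rupture governs the shear term.
R_n = 366.6 + 1.0 × 470 × 270 / 1000 = 493.5 kN.
Design strength φR_n = 0.75 × 493.5 = 370 kN.

370 kN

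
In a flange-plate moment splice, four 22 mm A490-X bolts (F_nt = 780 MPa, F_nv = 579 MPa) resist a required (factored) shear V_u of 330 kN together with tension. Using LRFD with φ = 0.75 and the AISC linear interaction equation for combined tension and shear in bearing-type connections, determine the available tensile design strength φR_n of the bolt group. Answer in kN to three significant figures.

A_b = π·22²/4 = 380.1 mm²; f_rv = 330 × 1000 / (4 × 380.1) = 217 MPa.
F'_nt = 1.3 F_nt − (F_nt / φF_nv) f_rv = 1.3·780 − (780/(0.75·579))·217 = 624.2 MPa, capped at F_nt → F'_nt = 624.2 MPa.
R_n = F'_nt · A_b · n = 624.2 × 380.1 × 4 / 1000 = 949.1 kN.
Design strength φR_n = 0.75 × 949.1 = 712 kN.

712 kN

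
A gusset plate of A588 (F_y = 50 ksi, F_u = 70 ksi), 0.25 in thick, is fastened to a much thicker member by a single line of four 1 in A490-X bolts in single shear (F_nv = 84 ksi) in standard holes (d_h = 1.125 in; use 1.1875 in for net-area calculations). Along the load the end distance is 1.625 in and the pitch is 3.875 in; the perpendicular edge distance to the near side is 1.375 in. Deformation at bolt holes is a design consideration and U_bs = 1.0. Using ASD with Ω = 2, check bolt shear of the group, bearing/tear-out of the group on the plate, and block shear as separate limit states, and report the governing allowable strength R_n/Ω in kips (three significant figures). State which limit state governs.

54.6 kips (block shear governs)

Bolt shear: A_b = π·1²/4 = 0.7854 in²; R_n = 84 × 0.7854 × 4 × 1 = 263.9 kips → 263.9 / 2 = 132 kips.
Bearing: edge l_c = 1.062, r_n = 22.31 kips; interior l_c = 2.75, r_n = 42 kips; R_n = 22.31 + 3·42 = 148.3 kips → 74.2 kips.
Block shear: A_gv = 3.312, A_nv = 2.273, A_nt = 0.1953 in²; R_n = min(0.6F_uA_nv, 0.6F_yA_gv) + U_bs·F_u·A_nt = 109.2 kips → 54.6 kips.
Block shear governs: 54.6 kips.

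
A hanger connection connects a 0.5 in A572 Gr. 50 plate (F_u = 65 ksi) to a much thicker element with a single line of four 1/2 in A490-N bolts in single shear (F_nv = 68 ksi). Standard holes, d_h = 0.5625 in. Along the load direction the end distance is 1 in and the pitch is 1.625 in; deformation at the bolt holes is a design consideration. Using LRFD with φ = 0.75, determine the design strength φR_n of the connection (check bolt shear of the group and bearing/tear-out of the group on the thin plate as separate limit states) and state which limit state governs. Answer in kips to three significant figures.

Bolt shear: A_b = π·0.5²/4 = 0.1963 in²; R_n = 68 × 0.1963 × 4 × 1 = 53.41 kips → 0.75 × 53.41 = 40.1 kips.
Bearing (1.2 l_c t F_u ≤ 2.4 d t F_u): upper limit = 2.4·0.5·0.5·65 = 39 kips.
  Edge l_c = 1 − 0.5625/2 = 0.7188 → r_n = 28.03 kips; interior l_c = 1.625 − 0.5625 = 1.062 → r_n = 39 kips.
  R_n,bearing = 1·28.03 + 3·39 = 145 kips → 0.75 × 145 = 109 kips.
Bolt shear governs: 40.1 kips.

40.1 kips (bolt shear governs)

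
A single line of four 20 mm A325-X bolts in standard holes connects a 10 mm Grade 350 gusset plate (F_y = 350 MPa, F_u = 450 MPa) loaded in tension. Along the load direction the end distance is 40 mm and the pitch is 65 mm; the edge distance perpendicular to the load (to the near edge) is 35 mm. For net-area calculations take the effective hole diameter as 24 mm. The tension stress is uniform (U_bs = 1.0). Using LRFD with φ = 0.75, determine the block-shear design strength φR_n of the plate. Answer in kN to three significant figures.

383 kN

Shear plane L_v = 40 + 3·65 = 235 mm; A_gv = 235 × 10 = 2350 mm².
A_nv = (235 − 3.5·24) × 10 = 1510 mm².
A_nt = (35 − 0.5·24) × 10 = 230 mm².
0.6 F_u A_nv = 407.7 kN; 0.6 F_y A_gv = 493.5 kN → shear rupture governs the shear term.
R_n = 407.7 + 1.0 × 450 × 230 / 1000 = 511.2 kN.
Design strength φR_n = 0.75 × 511.2 = 383 kN.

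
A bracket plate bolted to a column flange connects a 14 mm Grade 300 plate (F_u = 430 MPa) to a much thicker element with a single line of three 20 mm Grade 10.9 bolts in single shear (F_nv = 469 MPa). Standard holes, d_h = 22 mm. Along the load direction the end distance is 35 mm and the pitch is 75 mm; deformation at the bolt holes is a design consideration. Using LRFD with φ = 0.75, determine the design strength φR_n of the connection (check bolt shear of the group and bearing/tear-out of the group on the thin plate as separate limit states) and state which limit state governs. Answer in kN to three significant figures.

Bolt shear: A_b = π·20²/4 = 314.2 mm²; R_n = 469 × 314.2 × 3 × 1 / 1000 = 442 kN → 0.75 × 442 = 332 kN.
Bearing (1.2 l_c t F_u ≤ 2.4 d t F_u): upper limit = 2.4·20·14·430 / 1000 = 289 kN.
  Edge l_c = 35 − 22/2 = 24 → r_n = 173.4 kN; interior l_c = 75 − 22 = 53 → r_n = 289 kN.
  R_n,bearing = 1·173.4 + 2·289 = 751.3 kN → 0.75 × 751.3 = 563 kN.
Bolt shear governs: 332 kN.

332 kN (bolt shear governs)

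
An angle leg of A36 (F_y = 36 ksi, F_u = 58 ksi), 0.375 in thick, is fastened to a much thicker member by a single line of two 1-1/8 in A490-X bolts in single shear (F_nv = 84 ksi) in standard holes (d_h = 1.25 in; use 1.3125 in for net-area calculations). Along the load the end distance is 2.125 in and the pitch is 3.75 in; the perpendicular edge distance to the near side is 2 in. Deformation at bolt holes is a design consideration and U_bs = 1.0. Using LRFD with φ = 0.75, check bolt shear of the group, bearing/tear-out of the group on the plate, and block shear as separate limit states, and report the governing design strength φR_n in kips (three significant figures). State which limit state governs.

57.6 kips (block shear governs)

Bolt shear: A_b = π·1.125²/4 = 0.994 in²; R_n = 84 × 0.994 × 2 × 1 = 167 kips → 0.75 × 167 = 125 kips.
Bearing: edge l_c = 1.5, r_n = 39.15 kips; interior l_c = 2.5, r_n = 58.72 kips; R_n = 39.15 + 1·58.72 = 97.88 kips → 73.4 kips.
Block shear: A_gv = 2.203, A_nv = 1.465, A_nt = 0.5039 in²; R_n = min(0.6F_uA_nv, 0.6F_yA_gv) + U_bs·F_u·A_nt = 76.81 kips → 57.6 kips.
Block shear governs: 57.6 kips.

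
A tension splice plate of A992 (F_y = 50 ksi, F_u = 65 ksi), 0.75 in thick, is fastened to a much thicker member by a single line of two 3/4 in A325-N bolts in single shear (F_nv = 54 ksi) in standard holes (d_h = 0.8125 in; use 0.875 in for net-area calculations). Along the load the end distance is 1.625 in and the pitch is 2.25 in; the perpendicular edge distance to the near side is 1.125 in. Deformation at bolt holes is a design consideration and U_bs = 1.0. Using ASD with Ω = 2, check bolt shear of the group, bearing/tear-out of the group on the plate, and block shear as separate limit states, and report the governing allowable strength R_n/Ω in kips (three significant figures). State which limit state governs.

Bolt shear: A_b = π·0.75²/4 = 0.4418 in²; R_n = 54 × 0.4418 × 2 × 1 = 47.71 kips → 47.71 / 2 = 23.9 kips.
Bearing: edge l_c = 1.219, r_n = 71.3 kips; interior l_c = 1.438, r_n = 84.09 kips; R_n = 71.3 + 1·84.09 = 155.4 kips → 77.7 kips.
Block shear: A_gv = 2.906, A_nv = 1.922, A_nt = 0.5156 in²; R_n = min(0.6F_uA_nv, 0.6F_yA_gv) + U_bs·F_u·A_nt = 108.5 kips → 54.2 kips.
Bolt shear governs: 23.9 kips.

23.9 kips (bolt shear governs)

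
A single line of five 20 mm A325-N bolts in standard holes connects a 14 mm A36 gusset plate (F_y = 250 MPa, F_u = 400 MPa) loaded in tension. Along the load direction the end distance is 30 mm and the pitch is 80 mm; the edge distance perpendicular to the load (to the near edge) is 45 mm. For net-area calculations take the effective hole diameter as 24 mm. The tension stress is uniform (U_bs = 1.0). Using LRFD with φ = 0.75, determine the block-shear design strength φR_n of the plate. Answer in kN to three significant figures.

Shear plane L_v = 30 + 4·80 = 350 mm; A_gv = 350 × 14 = 4900 mm².
A_nv = (350 − 4.5·24) × 14 = 3388 mm².
A_nt = (45 − 0.5·24) × 14 = 462 mm².
0.6 F_u A_nv = 813.1 kN; 0.6 F_y A_gv = 735 kN → shear yielding governs the shear term.
R_n = 735 + 1.0 × 400 × 462 / 1000 = 919.8 kN.
Design strength φR_n = 0.75 × 919.8 = 690 kN.

690 kN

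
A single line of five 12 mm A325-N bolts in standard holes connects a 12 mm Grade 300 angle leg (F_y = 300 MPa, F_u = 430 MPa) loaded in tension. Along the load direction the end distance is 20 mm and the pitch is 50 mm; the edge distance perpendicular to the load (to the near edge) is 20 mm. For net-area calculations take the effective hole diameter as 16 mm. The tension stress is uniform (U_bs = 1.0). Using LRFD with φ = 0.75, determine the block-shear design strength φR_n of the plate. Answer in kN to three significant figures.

390 kN

Shear plane L_v = 20 + 4·50 = 220 mm; A_gv = 220 × 12 = 2640 mm².
A_nv = (220 − 4.5·16) × 12 = 1776 mm².
A_nt = (20 − 0.5·16) × 12 = 144 mm².
0.6 F_u A_nv = 458.2 kN; 0.6 F_y A_gv = 475.2 kN → shear rupture governs the shear term.
R_n = 458.2 + 1.0 × 430 × 144 / 1000 = 520.1 kN.
Design strength φR_n = 0.75 × 520.1 = 390 kN.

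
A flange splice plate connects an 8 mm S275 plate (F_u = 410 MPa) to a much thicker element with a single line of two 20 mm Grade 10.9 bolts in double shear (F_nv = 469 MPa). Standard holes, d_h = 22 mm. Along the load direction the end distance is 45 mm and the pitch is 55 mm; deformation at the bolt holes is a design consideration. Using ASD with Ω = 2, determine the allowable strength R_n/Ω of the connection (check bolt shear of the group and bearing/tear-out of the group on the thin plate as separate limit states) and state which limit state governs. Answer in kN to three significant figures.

Bolt shear: A_b = π·20²/4 = 314.2 mm²; R_n = 469 × 314.2 × 2 × 2 / 1000 = 589.4 kN → 589.4 / 2 = 295 kN.
Bearing (1.2 l_c t F_u ≤ 2.4 d t F_u): upper limit = 2.4·20·8·410 / 1000 = 157.4 kN.
  Edge l_c = 45 − 22/2 = 34 → r_n = 133.8 kN; interior l_c = 55 − 22 = 33 → r_n = 129.9 kN.
  R_n,bearing = 1·133.8 + 1·129.9 = 263.7 kN → 263.7 / 2 = 132 kN.
Bearing governs: 132 kN.

132 kN (bearing governs)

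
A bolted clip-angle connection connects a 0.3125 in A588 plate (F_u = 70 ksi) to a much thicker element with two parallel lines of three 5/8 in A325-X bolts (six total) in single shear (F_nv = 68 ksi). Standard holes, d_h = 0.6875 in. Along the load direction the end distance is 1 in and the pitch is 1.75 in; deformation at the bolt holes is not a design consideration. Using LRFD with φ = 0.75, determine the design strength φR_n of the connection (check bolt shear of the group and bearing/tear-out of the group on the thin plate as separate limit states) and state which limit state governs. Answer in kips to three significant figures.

Bolt shear: A_b = π·0.625²/4 = 0.3068 in²; R_n = 68 × 0.3068 × 6 × 1 = 125.2 kips → 0.75 × 125.2 = 93.9 kips.
Bearing (1.5 l_c t F_u ≤ 3.0 d t F_u): upper limit = 3.0·0.625·0.3125·70 = 41.02 kips.
  Edge l_c = 1 − 0.6875/2 = 0.6562 → r_n = 21.53 kips; interior l_c = 1.75 − 0.6875 = 1.062 → r_n = 34.86 kips.
  R_n,bearing = 2·21.53 + 4·34.86 = 182.5 kips → 0.75 × 182.5 = 137 kips.
Bolt shear governs: 93.9 kips.

93.9 kips (bolt shear governs)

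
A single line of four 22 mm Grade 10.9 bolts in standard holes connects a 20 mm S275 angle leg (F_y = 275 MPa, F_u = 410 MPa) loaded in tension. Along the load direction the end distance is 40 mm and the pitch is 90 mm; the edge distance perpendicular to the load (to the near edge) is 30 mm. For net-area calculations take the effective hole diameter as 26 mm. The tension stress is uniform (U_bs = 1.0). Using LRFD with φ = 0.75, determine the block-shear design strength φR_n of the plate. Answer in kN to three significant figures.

Shear plane L_v = 40 + 3·90 = 310 mm; A_gv = 310 × 20 = 6200 mm².
A_nv = (310 − 3.5·26) × 20 = 4380 mm².
A_nt = (30 − 0.5·26) × 20 = 340 mm².
0.6 F_u A_nv = 1077 kN; 0.6 F_y A_gv = 1023 kN → shear yielding governs the shear term.
R_n = 1023 + 1.0 × 410 × 340 / 1000 = 1162 kN.
Design strength φR_n = 0.75 × 1162 = 872 kN.

872 kN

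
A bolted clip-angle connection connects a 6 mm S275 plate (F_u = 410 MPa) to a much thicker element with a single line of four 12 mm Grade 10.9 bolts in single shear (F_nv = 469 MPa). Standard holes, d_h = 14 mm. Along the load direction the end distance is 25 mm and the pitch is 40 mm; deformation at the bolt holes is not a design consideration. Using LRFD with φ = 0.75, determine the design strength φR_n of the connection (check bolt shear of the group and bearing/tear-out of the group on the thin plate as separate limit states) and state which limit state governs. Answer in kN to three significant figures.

Bolt shear: A_b = π·12²/4 = 113.1 mm²; R_n = 469 × 113.1 × 4 × 1 / 1000 = 212.2 kN → 0.75 × 212.2 = 159 kN.
Bearing (1.5 l_c t F_u ≤ 3.0 d t F_u): upper limit = 3.0·12·6·410 / 1000 = 88.56 kN.
  Edge l_c = 25 − 14/2 = 18 → r_n = 66.42 kN; interior l_c = 40 − 14 = 26 → r_n = 88.56 kN.
  R_n,bearing = 1·66.42 + 3·88.56 = 332.1 kN → 0.75 × 332.1 = 249 kN.
Bolt shear governs: 159 kN.

159 kN (bolt shear governs)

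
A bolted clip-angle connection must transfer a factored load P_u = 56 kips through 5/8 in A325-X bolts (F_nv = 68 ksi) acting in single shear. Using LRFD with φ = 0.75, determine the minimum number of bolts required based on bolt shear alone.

A_b = π·0.625²/4 = 0.3068 in².
Per-bolt design strength φR_n = 0.75 × 68 × 0.3068 × 1 = 15.65 kips.
n ≥ 56 / 15.65 = 3.579 → use 4 bolts.

4 bolts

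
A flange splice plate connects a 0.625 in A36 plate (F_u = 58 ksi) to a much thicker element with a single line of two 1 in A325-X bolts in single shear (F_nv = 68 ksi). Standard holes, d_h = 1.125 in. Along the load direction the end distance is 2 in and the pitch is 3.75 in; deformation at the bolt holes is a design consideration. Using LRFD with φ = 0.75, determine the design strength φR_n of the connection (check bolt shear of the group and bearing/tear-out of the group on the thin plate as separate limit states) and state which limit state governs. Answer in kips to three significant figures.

80.1 kips (bolt shear governs)

Bolt shear: A_b = π·1²/4 = 0.7854 in²; R_n = 68 × 0.7854 × 2 × 1 = 106.8 kips → 0.75 × 106.8 = 80.1 kips.
Bearing (1.2 l_c t F_u ≤ 2.4 d t F_u): upper limit = 2.4·1·0.625·58 = 87 kips.
  Edge l_c = 2 − 1.125/2 = 1.438 → r_n = 62.53 kips; interior l_c = 3.75 − 1.125 = 2.625 → r_n = 87 kips.
  R_n,bearing = 1·62.53 + 1·87 = 149.5 kips → 0.75 × 149.5 = 112 kips.
Bolt shear governs: 80.1 kips.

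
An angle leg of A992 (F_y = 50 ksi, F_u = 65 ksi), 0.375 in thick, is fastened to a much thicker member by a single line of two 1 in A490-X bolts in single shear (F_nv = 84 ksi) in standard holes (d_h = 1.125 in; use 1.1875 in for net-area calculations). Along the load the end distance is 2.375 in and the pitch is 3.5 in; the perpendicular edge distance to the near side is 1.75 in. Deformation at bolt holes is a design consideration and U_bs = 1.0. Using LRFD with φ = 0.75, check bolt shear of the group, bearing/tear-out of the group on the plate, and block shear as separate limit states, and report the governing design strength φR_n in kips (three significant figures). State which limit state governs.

66 kips (block shear governs)

Bolt shear: A_b = π·1²/4 = 0.7854 in²; R_n = 84 × 0.7854 × 2 × 1 = 131.9 kips → 0.75 × 131.9 = 99 kips.
Bearing: edge l_c = 1.812, r_n = 53.02 kips; interior l_c = 2.375, r_n = 58.5 kips; R_n = 53.02 + 1·58.5 = 111.5 kips → 83.6 kips.
Block shear: A_gv = 2.203, A_nv = 1.535, A_nt = 0.4336 in²; R_n = min(0.6F_uA_nv, 0.6F_yA_gv) + U_bs·F_u·A_nt = 88.05 kips → 66 kips.
Block shear governs: 66 kips.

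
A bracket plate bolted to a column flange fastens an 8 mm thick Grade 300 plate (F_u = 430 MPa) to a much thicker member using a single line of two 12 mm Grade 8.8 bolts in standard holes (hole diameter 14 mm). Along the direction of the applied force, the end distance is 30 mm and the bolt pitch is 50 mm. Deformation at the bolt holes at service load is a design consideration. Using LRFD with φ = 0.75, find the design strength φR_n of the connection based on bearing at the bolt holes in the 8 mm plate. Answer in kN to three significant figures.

146 kN

Per bolt r_n = 1.2 l_c t F_u ≤ 2.4 d t F_u; upper limit = 2.4 × 12 × 8 × 430 / 1000 = 99.07 kN.
Edge bolt: l_c = 30 − 14/2 = 23 mm → 1.2 × 23 × 8 × 430 / 1000 = 94.94 → r_n = 94.94 kN.
Interior bolts: l_c = 50 − 14 = 36 mm → 1.2 × 36 × 8 × 430 / 1000 = 148.6 → r_n = 99.07 kN.
R_n = 1 × 94.94 + 1 × 99.07 = 194 kN.
Design strength φR_n = 0.75 × 194 = 146 kN.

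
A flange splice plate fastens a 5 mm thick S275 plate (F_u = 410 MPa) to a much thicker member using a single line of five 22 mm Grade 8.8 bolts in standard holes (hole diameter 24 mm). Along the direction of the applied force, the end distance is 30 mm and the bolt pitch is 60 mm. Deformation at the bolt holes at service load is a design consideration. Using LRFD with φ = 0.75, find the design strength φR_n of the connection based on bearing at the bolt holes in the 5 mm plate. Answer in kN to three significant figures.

Per bolt r_n = 1.2 l_c t F_u ≤ 2.4 d t F_u; upper limit = 2.4 × 22 × 5 × 410 / 1000 = 108.2 kN.
Edge bolt: l_c = 30 − 24/2 = 18 mm → 1.2 × 18 × 5 × 410 / 1000 = 44.28 → r_n = 44.28 kN.
Interior bolts: l_c = 60 − 24 = 36 mm → 1.2 × 36 × 5 × 410 / 1000 = 88.56 → r_n = 88.56 kN.
R_n = 1 × 44.28 + 4 × 88.56 = 398.5 kN.
Design strength φR_n = 0.75 × 398.5 = 299 kN.

299 kN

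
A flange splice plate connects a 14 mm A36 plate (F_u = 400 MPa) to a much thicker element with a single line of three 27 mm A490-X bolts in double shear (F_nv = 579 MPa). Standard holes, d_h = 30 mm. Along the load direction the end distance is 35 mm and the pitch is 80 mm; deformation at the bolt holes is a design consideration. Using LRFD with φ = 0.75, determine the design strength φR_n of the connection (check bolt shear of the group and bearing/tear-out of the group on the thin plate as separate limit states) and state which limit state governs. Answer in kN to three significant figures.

Bolt shear: A_b = π·27²/4 = 572.6 mm²; R_n = 579 × 572.6 × 3 × 2 / 1000 = 1989 kN → 0.75 × 1989 = 1490 kN.
Bearing (1.2 l_c t F_u ≤ 2.4 d t F_u): upper limit = 2.4·27·14·400 / 1000 = 362.9 kN.
  Edge l_c = 35 − 30/2 = 20 → r_n = 134.4 kN; interior l_c = 80 − 30 = 50 → r_n = 336 kN.
  R_n,bearing = 1·134.4 + 2·336 = 806.4 kN → 0.75 × 806.4 = 605 kN.
Bearing governs: 605 kN.

605 kN (bearing governs)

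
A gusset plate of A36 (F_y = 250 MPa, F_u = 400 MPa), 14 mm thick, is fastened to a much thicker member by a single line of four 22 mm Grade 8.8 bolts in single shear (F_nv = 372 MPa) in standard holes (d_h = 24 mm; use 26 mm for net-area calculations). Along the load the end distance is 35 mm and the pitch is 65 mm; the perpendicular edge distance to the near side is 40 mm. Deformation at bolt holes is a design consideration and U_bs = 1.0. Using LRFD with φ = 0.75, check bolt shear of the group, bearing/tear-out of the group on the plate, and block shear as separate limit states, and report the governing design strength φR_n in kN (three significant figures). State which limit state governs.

424 kN (bolt shear governs)

Bolt shear: A_b = π·22²/4 = 380.1 mm²; R_n = 372 × 380.1 × 4 × 1 / 1000 = 565.6 kN → 0.75 × 565.6 = 424 kN.
Bearing: edge l_c = 23, r_n = 154.6 kN; interior l_c = 41, r_n = 275.5 kN; R_n = 154.6 + 3·275.5 = 981.1 kN → 736 kN.
Block shear: A_gv = 3220, A_nv = 1946, A_nt = 378 mm²; R_n = min(0.6F_uA_nv, 0.6F_yA_gv) + U_bs·F_u·A_nt = 618.2 kN → 464 kN.
Bolt shear governs: 424 kN.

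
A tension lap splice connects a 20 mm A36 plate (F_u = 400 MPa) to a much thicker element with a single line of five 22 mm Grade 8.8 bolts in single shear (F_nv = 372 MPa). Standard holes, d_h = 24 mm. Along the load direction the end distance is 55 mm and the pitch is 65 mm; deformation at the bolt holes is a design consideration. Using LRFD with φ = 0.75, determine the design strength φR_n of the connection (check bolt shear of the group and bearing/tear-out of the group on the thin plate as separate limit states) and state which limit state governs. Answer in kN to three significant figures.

530 kN (bolt shear governs)

Bolt shear: A_b = π·22²/4 = 380.1 mm²; R_n = 372 × 380.1 × 5 × 1 / 1000 = 707 kN → 0.75 × 707 = 530 kN.
Bearing (1.2 l_c t F_u ≤ 2.4 d t F_u): upper limit = 2.4·22·20·400 / 1000 = 422.4 kN.
  Edge l_c = 55 − 24/2 = 43 → r_n = 412.8 kN; interior l_c = 65 − 24 = 41 → r_n = 393.6 kN.
  R_n,bearing = 1·412.8 + 4·393.6 = 1987 kN → 0.75 × 1987 = 1490 kN.
Bolt shear governs: 530 kN.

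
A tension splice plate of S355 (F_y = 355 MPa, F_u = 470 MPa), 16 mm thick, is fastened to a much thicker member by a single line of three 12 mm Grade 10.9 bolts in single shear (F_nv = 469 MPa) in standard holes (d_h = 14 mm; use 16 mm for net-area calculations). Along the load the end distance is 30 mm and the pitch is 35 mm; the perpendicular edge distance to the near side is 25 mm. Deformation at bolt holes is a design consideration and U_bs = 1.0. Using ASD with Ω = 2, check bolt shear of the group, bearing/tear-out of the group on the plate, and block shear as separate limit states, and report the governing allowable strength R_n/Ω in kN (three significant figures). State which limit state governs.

Bolt shear: A_b = π·12²/4 = 113.1 mm²; R_n = 469 × 113.1 × 3 × 1 / 1000 = 159.1 kN → 159.1 / 2 = 79.6 kN.
Bearing: edge l_c = 23, r_n = 207.6 kN; interior l_c = 21, r_n = 189.5 kN; R_n = 207.6 + 2·189.5 = 586.6 kN → 293 kN.
Block shear: A_gv = 1600, A_nv = 960, A_nt = 272 mm²; R_n = min(0.6F_uA_nv, 0.6F_yA_gv) + U_bs·F_u·A_nt = 398.6 kN → 199 kN.
Bolt shear governs: 79.6 kN.

79.6 kN (bolt shear governs)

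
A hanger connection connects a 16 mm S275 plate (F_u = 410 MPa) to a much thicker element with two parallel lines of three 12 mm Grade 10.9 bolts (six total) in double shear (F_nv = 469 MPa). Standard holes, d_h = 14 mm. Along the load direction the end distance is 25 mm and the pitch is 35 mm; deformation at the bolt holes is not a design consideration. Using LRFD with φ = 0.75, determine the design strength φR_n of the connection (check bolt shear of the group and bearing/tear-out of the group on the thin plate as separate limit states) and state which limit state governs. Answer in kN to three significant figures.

Bolt shear: A_b = π·12²/4 = 113.1 mm²; R_n = 469 × 113.1 × 6 × 2 / 1000 = 636.5 kN → 0.75 × 636.5 = 477 kN.
Bearing (1.5 l_c t F_u ≤ 3.0 d t F_u): upper limit = 3.0·12·16·410 / 1000 = 236.2 kN.
  Edge l_c = 25 − 14/2 = 18 → r_n = 177.1 kN; interior l_c = 35 − 14 = 21 → r_n = 206.6 kN.
  R_n,bearing = 2·177.1 + 4·206.6 = 1181 kN → 0.75 × 1181 = 886 kN.
Bolt shear governs: 477 kN.

477 kN (bolt shear governs)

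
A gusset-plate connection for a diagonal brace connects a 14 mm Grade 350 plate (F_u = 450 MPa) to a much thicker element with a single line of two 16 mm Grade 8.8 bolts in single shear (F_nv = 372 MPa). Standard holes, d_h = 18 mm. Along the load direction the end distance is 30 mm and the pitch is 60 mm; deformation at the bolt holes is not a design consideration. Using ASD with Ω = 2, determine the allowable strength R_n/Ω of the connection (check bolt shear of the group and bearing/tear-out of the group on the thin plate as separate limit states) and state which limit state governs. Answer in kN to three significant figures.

Bolt shear: A_b = π·16²/4 = 201.1 mm²; R_n = 372 × 201.1 × 2 × 1 / 1000 = 149.6 kN → 149.6 / 2 = 74.8 kN.
Bearing (1.5 l_c t F_u ≤ 3.0 d t F_u): upper limit = 3.0·16·14·450 / 1000 = 302.4 kN.
  Edge l_c = 30 − 18/2 = 21 → r_n = 198.5 kN; interior l_c = 60 − 18 = 42 → r_n = 302.4 kN.
  R_n,bearing = 1·198.5 + 1·302.4 = 500.9 kN → 500.9 / 2 = 250 kN.
Bolt shear governs: 74.8 kN.

74.8 kN (bolt shear governs)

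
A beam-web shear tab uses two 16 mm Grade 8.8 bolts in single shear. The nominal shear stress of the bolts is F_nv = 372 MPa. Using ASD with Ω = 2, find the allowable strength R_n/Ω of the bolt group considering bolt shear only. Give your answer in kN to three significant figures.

74.8 kN

A_b = π × 16² / 4 = 201.1 mm².
R_n = F_nv · A_b · n · n_s = 372 × 201.1 × 2 × 1 / 1000 = 149.6 kN.
Allowable strength R_n/Ω = 149.6 / 2 = 74.8 kN.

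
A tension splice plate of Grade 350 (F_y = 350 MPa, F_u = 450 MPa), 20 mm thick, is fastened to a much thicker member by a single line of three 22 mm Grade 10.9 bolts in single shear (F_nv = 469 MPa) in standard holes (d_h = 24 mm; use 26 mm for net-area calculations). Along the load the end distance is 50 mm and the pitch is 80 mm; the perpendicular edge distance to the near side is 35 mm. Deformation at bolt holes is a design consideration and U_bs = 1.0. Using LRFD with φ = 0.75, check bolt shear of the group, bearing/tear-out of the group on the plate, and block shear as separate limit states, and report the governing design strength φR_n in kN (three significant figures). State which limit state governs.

Bolt shear: A_b = π·22²/4 = 380.1 mm²; R_n = 469 × 380.1 × 3 × 1 / 1000 = 534.8 kN → 0.75 × 534.8 = 401 kN.
Bearing: edge l_c = 38, r_n = 410.4 kN; interior l_c = 56, r_n = 475.2 kN; R_n = 410.4 + 2·475.2 = 1361 kN → 1020 kN.
Block shear: A_gv = 4200, A_nv = 2900, A_nt = 440 mm²; R_n = min(0.6F_uA_nv, 0.6F_yA_gv) + U_bs·F_u·A_nt = 981 kN → 736 kN.
Bolt shear governs: 401 kN.

401 kN (bolt shear governs)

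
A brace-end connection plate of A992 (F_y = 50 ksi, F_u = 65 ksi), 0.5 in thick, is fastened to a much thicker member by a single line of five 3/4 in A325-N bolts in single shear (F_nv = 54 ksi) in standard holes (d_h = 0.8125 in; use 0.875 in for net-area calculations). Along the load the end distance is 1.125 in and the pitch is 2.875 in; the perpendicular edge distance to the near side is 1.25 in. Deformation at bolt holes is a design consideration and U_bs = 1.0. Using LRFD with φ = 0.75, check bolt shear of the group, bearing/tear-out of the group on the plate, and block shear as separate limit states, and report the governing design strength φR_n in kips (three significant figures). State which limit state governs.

89.5 kips (bolt shear governs)

Bolt shear: A_b = π·0.75²/4 = 0.4418 in²; R_n = 54 × 0.4418 × 5 × 1 = 119.3 kips → 0.75 × 119.3 = 89.5 kips.
Bearing: edge l_c = 0.7188, r_n = 28.03 kips; interior l_c = 2.062, r_n = 58.5 kips; R_n = 28.03 + 4·58.5 = 262 kips → 197 kips.
Block shear: A_gv = 6.312, A_nv = 4.344, A_nt = 0.4062 in²; R_n = min(0.6F_uA_nv, 0.6F_yA_gv) + U_bs·F_u·A_nt = 195.8 kips → 147 kips.
Bolt shear governs: 89.5 kips.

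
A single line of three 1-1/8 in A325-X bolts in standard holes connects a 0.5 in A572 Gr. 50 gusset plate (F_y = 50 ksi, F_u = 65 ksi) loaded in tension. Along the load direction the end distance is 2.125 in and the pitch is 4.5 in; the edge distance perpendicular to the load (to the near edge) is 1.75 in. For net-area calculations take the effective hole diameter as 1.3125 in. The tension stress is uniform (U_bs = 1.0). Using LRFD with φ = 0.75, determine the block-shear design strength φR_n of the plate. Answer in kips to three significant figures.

Shear plane L_v = 2.125 + 2·4.5 = 11.12 in; A_gv = 11.12 × 0.5 = 5.562 in².
A_nv = (11.12 − 2.5·1.3125) × 0.5 = 3.922 in².
A_nt = (1.75 − 0.5·1.3125) × 0.5 = 0.5469 in².
0.6 F_u A_nv = 153 kips; 0.6 F_y A_gv = 166.9 kips → shear rupture governs the shear term.
R_n = 153 + 1.0 × 65 × 0.5469 = 188.5 kips.
Design strength φR_n = 0.75 × 188.5 = 141 kips.

141 kips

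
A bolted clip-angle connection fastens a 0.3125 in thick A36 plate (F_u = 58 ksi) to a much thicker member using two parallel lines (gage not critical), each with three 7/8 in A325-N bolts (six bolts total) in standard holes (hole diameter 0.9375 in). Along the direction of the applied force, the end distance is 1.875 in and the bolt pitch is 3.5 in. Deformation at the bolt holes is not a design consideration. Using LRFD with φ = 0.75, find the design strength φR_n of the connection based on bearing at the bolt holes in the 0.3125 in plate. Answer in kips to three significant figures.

Per bolt r_n = 1.5 l_c t F_u ≤ 3.0 d t F_u; upper limit = 3.0 × 0.875 × 0.3125 × 58 = 47.58 kips.
Edge bolt: l_c = 1.875 − 0.9375/2 = 1.406 in → 1.5 × 1.406 × 0.3125 × 58 = 38.23 → r_n = 38.23 kips.
Interior bolts: l_c = 3.5 − 0.9375 = 2.562 in → 1.5 × 2.562 × 0.3125 × 58 = 69.67 → r_n = 47.58 kips.
R_n = 2 × 38.23 + 4 × 47.58 = 266.8 kips.
Design strength φR_n = 0.75 × 266.8 = 200 kips.

200 kips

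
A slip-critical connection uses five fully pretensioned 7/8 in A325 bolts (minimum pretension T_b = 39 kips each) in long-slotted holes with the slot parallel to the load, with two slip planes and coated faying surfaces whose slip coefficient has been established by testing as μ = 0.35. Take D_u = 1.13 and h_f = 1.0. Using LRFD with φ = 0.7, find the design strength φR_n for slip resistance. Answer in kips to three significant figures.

108 kips

R_n = μ · D_u · h_f · T_b · n_s · n_b = 0.35 × 1.13 × 1.0 × 39 × 2 × 5 = 154.2 kips.
Design strength φR_n = 0.7 × 154.2 = 108 kips.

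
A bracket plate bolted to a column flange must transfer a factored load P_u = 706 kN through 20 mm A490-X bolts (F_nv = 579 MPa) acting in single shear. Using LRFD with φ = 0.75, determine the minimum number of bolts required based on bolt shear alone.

6 bolts

A_b = π·20²/4 = 314.2 mm².
Per-bolt design strength φR_n = 0.75 × 579 × 314.2 × 1 / 1000 = 136.4 kN.
n ≥ 706 / 136.4 = 5.175 → use 6 bolts.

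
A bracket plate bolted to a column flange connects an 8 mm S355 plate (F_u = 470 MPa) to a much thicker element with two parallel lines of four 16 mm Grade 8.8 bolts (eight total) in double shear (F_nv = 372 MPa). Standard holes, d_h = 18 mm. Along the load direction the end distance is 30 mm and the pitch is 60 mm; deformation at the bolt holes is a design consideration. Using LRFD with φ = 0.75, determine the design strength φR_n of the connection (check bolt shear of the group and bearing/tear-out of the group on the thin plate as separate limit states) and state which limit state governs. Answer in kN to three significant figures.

792 kN (bearing governs)

Bolt shear: A_b = π·16²/4 = 201.1 mm²; R_n = 372 × 201.1 × 8 × 2 / 1000 = 1197 kN → 0.75 × 1197 = 898 kN.
Bearing (1.2 l_c t F_u ≤ 2.4 d t F_u): upper limit = 2.4·16·8·470 / 1000 = 144.4 kN.
  Edge l_c = 30 − 18/2 = 21 → r_n = 94.75 kN; interior l_c = 60 − 18 = 42 → r_n = 144.4 kN.
  R_n,bearing = 2·94.75 + 6·144.4 = 1056 kN → 0.75 × 1056 = 792 kN.
Bearing governs: 792 kN.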